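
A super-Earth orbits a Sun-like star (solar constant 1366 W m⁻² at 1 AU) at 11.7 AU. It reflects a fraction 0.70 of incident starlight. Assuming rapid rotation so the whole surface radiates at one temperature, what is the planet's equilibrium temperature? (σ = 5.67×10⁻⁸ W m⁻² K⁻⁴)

T_eq ≈ 60.3 K

Flux at 11.7 AU: S = 1366/11.7² = 9.98 W m⁻².
Energy balance: absorbed = emitted ⇒ πR²·S(1−A) = 4πR²·σT_eq⁴, so T_eq⁴ = S(1−A)/(4σ).
T_eq = [9.98 × 0.30 / (4 × 5.67×10⁻⁸)]^(1/4) = (1.32×10⁷)^(1/4) = 60.3 K.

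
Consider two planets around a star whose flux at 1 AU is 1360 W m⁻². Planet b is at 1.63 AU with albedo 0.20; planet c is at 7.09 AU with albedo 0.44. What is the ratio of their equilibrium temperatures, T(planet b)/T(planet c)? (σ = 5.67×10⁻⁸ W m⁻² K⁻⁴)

T₁/T₂ ≈ 2.280

T_eq = [S₀(1−A)/(4σd²)]^(1/4), so T ∝ (1−A)^(1/4) / √d.
T₁ = [1360×0.80/(4×5.67×10⁻⁸×1.63²)]^(1/4) = 206.14 K.
T₂ = [1360×0.56/(4×5.67×10⁻⁸×7.09²)]^(1/4) = 90.41 K.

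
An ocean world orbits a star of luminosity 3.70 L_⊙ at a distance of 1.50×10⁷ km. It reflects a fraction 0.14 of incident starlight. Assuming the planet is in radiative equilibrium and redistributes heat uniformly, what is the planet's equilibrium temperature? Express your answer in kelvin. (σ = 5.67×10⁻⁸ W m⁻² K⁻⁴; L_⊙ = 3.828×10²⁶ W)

d = 1.50×10⁷ km = 1.50×10¹⁰ m.
L = 3.70 × 3.828×10²⁶ = 1.42×10²⁷ W.
Flux: S = L/(4πd²) = 1.42×10²⁷/(4π×(1.50×10¹⁰)²) = 5.01×10⁵ W m⁻².
Energy balance: absorbed = emitted ⇒ πR²·S(1−A) = 4πR²·σT_eq⁴, so T_eq⁴ = S(1−A)/(4σ).
T_eq = [5.01×10⁵ × 0.86 / (4 × 5.67×10⁻⁸)]^(1/4) = (1.90×10¹²)^(1/4) = 1170 K.

T_eq ≈ 1170 K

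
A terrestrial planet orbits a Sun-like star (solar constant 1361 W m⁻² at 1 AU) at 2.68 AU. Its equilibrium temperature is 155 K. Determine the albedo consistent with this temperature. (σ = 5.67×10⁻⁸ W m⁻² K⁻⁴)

A ≈ 0.31

Flux at 2.68 AU: S = 1361/2.68² = 189 W m⁻².
From T_eq⁴ = S(1−A)/(4σ): 1−A = 4σT_eq⁴/S.
1−A = 4 × 5.67×10⁻⁸ × (155)⁴ / 189 = 0.691.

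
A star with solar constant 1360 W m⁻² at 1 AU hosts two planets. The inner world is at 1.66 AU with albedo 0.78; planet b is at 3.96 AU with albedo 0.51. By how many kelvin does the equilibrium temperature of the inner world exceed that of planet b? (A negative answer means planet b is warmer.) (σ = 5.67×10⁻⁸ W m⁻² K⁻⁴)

T_eq = [S₀(1−A)/(4σd²)]^(1/4), so T ∝ (1−A)^(1/4) / √d.
T₁ = [1360×0.22/(4×5.67×10⁻⁸×1.66²)]^(1/4) = 147.92 K.
T₂ = [1360×0.49/(4×5.67×10⁻⁸×3.96²)]^(1/4) = 117.00 K.

ΔT ≈ 30.9 K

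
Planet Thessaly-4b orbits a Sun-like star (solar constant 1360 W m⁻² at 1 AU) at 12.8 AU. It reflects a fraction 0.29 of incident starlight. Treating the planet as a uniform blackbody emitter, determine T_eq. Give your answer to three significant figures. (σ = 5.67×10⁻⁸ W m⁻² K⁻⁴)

T_eq ≈ 71.4 K

Flux at 12.8 AU: S = 1360/12.8² = 8.30 W m⁻².
Energy balance: absorbed = emitted ⇒ πR²·S(1−A) = 4πR²·σT_eq⁴, so T_eq⁴ = S(1−A)/(4σ).
T_eq = [8.30 × 0.71 / (4 × 5.67×10⁻⁸)]^(1/4) = (2.60×10⁷)^(1/4) = 71.4 K.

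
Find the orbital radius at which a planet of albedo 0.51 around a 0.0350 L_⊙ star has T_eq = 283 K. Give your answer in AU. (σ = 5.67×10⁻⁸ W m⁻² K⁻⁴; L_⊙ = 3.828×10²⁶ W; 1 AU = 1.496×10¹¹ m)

L = 0.0350 × 3.828×10²⁶ = 1.34×10²⁵ W.
From T_eq⁴ = L(1−A)/(16πσd²): d = √[L(1−A)/(16πσT_eq⁴)].
d = √[1.34×10²⁵ × 0.49 / (16π × 5.67×10⁻⁸ × (283)⁴)] = 1.90×10¹⁰ m = 0.127 AU.

d ≈ 0.127 AU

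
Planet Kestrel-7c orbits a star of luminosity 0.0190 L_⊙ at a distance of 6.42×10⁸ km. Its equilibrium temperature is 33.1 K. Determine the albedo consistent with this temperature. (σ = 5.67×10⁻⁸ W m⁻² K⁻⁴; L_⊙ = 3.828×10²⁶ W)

A ≈ 0.81

d = 6.42×10⁸ km = 6.42×10¹¹ m.
L = 0.0190 × 3.828×10²⁶ = 7.27×10²⁴ W.
Flux: S = L/(4πd²) = 7.27×10²⁴/(4π×(6.42×10¹¹)²) = 1.40 W m⁻².
From T_eq⁴ = S(1−A)/(4σ): 1−A = 4σT_eq⁴/S.
1−A = 4 × 5.67×10⁻⁸ × (33.1)⁴ / 1.40 = 0.194.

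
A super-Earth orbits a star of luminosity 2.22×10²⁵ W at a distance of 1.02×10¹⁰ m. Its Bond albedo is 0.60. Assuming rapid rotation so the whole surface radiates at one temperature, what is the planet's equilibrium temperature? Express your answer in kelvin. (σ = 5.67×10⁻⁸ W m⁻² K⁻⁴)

Flux: S = L/(4πd²) = 2.22×10²⁵/(4π×(1.02×10¹⁰)²) = 1.70×10⁴ W m⁻².
Energy balance: absorbed = emitted ⇒ πR²·S(1−A) = 4πR²·σT_eq⁴, so T_eq⁴ = S(1−A)/(4σ).
T_eq = [1.70×10⁴ × 0.40 / (4 × 5.67×10⁻⁸)]^(1/4) = (2.99×10¹⁰)^(1/4) = 416 K.

T_eq ≈ 416 K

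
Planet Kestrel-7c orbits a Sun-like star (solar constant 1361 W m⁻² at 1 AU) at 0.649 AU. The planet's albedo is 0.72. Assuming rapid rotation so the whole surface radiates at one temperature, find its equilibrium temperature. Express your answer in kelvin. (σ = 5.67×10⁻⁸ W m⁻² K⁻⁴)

Flux at 0.649 AU: S = 1361/0.649² = 3230 W m⁻².
Energy balance: absorbed = emitted ⇒ πR²·S(1−A) = 4πR²·σT_eq⁴, so T_eq⁴ = S(1−A)/(4σ).
T_eq = [3230 × 0.28 / (4 × 5.67×10⁻⁸)]^(1/4) = (3.99×10⁹)^(1/4) = 251 K.

T_eq ≈ 251 K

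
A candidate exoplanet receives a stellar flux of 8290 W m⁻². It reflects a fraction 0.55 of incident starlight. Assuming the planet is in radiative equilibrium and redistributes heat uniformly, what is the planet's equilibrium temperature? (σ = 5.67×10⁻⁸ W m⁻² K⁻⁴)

T_eq ≈ 358 K

Energy balance: absorbed = emitted ⇒ πR²·S(1−A) = 4πR²·σT_eq⁴, so T_eq⁴ = S(1−A)/(4σ).
T_eq = [8290 × 0.45 / (4 × 5.67×10⁻⁸)]^(1/4) = (1.64×10¹⁰)^(1/4) = 358 K.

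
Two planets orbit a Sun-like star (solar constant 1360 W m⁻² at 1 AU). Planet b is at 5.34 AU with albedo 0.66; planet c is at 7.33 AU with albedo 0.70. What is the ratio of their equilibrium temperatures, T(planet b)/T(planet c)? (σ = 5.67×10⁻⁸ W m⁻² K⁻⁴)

T₁/T₂ ≈ 1.209

T_eq = [S₀(1−A)/(4σd²)]^(1/4), so T ∝ (1−A)^(1/4) / √d.
T₁ = [1360×0.34/(4×5.67×10⁻⁸×5.34²)]^(1/4) = 91.95 K.
T₂ = [1360×0.30/(4×5.67×10⁻⁸×7.33²)]^(1/4) = 76.07 K.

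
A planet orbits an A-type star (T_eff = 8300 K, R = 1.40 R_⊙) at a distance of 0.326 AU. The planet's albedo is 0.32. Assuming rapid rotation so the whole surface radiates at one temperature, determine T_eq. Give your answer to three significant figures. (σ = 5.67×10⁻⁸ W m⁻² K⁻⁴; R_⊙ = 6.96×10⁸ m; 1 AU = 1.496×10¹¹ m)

R_⋆ = 1.40 × 6.96×10⁸ = 9.74×10⁸ m.
d = 0.326 AU = 4.88×10¹⁰ m.
L = 4πR_⋆²σT_⋆⁴ = 4π(9.74×10⁸)² × 5.67×10⁻⁸ × (8300)⁴ = 3.21×10²⁷ W.
S = L/(4πd²) = 1.07×10⁵ W m⁻².
Energy balance: absorbed = emitted ⇒ πR²·S(1−A) = 4πR²·σT_eq⁴, so T_eq⁴ = S(1−A)/(4σ).
T_eq = [1.07×10⁵ × 0.68 / (4 × 5.67×10⁻⁸)]^(1/4) = (3.22×10¹¹)^(1/4) = 753 K.

T_eq ≈ 753 K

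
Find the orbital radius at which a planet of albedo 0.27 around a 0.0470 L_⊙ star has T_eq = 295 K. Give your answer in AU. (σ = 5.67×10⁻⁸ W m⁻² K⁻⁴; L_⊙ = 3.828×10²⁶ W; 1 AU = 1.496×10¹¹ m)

L = 0.0470 × 3.828×10²⁶ = 1.80×10²⁵ W.
From T_eq⁴ = L(1−A)/(16πσd²): d = √[L(1−A)/(16πσT_eq⁴)].
d = √[1.80×10²⁵ × 0.73 / (16π × 5.67×10⁻⁸ × (295)⁴)] = 2.47×10¹⁰ m = 0.165 AU.

d ≈ 0.165 AU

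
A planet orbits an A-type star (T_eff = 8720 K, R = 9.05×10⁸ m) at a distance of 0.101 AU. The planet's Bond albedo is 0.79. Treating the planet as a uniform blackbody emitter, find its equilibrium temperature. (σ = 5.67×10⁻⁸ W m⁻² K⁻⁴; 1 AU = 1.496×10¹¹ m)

d = 0.101 AU = 1.51×10¹⁰ m.
L = 4πR_⋆²σT_⋆⁴ = 4π(9.05×10⁸)² × 5.67×10⁻⁸ × (8720)⁴ = 3.37×10²⁷ W.
S = L/(4πd²) = 1.18×10⁶ W m⁻².
Energy balance: absorbed = emitted ⇒ πR²·S(1−A) = 4πR²·σT_eq⁴, so T_eq⁴ = S(1−A)/(4σ).
T_eq = [1.18×10⁶ × 0.21 / (4 × 5.67×10⁻⁸)]^(1/4) = (1.09×10¹²)^(1/4) = 1020 K.

T_eq ≈ 1020 K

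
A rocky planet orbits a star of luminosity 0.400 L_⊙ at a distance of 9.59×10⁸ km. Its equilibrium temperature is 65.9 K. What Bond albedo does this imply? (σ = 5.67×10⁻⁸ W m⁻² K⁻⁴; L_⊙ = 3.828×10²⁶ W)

A ≈ 0.68

d = 9.59×10⁸ km = 9.59×10¹¹ m.
L = 0.400 × 3.828×10²⁶ = 1.53×10²⁶ W.
Flux: S = L/(4πd²) = 1.53×10²⁶/(4π×(9.59×10¹¹)²) = 13.2 W m⁻².
From T_eq⁴ = S(1−A)/(4σ): 1−A = 4σT_eq⁴/S.
1−A = 4 × 5.67×10⁻⁸ × (65.9)⁴ / 13.2 = 0.323.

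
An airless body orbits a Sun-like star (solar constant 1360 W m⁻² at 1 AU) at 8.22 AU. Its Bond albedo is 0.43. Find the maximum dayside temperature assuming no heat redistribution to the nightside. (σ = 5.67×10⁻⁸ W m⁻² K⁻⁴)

Flux at 8.22 AU: S = 1360/8.22² = 20.1 W m⁻².
With no redistribution each surface element balances locally: S(1−A) = σT⁴.
T = [20.1 × 0.57 / 5.67×10⁻⁸]^(1/4) = (2.02×10⁸)^(1/4) = 119 K.

T_ss ≈ 119 K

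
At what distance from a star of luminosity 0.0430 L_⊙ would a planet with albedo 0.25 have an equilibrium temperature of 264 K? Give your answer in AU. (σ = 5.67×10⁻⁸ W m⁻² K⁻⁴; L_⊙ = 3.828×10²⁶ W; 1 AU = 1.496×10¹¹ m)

d ≈ 0.200 AU

L = 0.0430 × 3.828×10²⁶ = 1.65×10²⁵ W.
From T_eq⁴ = L(1−A)/(16πσd²): d = √[L(1−A)/(16πσT_eq⁴)].
d = √[1.65×10²⁵ × 0.75 / (16π × 5.67×10⁻⁸ × (264)⁴)] = 2.99×10¹⁰ m = 0.200 AU.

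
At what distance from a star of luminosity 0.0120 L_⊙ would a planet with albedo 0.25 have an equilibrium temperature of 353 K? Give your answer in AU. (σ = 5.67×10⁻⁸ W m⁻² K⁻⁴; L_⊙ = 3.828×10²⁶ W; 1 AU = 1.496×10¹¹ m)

d ≈ 0.0590 AU

L = 0.0120 × 3.828×10²⁶ = 4.59×10²⁴ W.
From T_eq⁴ = L(1−A)/(16πσd²): d = √[L(1−A)/(16πσT_eq⁴)].
d = √[4.59×10²⁴ × 0.75 / (16π × 5.67×10⁻⁸ × (353)⁴)] = 8.82×10⁹ m = 0.0590 AU.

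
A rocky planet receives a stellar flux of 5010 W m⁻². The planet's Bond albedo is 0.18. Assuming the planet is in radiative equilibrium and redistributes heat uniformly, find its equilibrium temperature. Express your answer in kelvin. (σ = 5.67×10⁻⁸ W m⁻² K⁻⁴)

T_eq ≈ 367 K

Energy balance: absorbed = emitted ⇒ πR²·S(1−A) = 4πR²·σT_eq⁴, so T_eq⁴ = S(1−A)/(4σ).
T_eq = [5010 × 0.82 / (4 × 5.67×10⁻⁸)]^(1/4) = (1.81×10¹⁰)^(1/4) = 367 K.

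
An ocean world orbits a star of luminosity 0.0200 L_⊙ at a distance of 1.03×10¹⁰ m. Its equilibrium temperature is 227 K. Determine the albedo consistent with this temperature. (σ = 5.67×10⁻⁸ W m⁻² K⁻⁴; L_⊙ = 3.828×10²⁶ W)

L = 0.0200 × 3.828×10²⁶ = 7.66×10²⁴ W.
Flux: S = L/(4πd²) = 7.66×10²⁴/(4π×(1.03×10¹⁰)²) = 5740 W m⁻².
From T_eq⁴ = S(1−A)/(4σ): 1−A = 4σT_eq⁴/S.
1−A = 4 × 5.67×10⁻⁸ × (227)⁴ / 5740 = 0.105.

A ≈ 0.90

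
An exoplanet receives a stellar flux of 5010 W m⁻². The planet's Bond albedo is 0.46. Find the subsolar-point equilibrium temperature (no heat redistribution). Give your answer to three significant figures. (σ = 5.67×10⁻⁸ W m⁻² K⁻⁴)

T_ss ≈ 467 K

At the subsolar point the surface absorbs S(1−A) and emits σT⁴ per unit area — no factor of 4, since only the local patch is in balance.
T = [5010 × 0.54 / 5.67×10⁻⁸]^(1/4) = (4.77×10¹⁰)^(1/4) = 467 K.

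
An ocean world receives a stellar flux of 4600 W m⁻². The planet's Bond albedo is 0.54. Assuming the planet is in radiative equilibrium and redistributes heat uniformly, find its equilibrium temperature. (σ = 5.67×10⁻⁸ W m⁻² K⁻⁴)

T_eq ≈ 311 K

Energy balance: absorbed = emitted ⇒ πR²·S(1−A) = 4πR²·σT_eq⁴, so T_eq⁴ = S(1−A)/(4σ).
T_eq = [4600 × 0.46 / (4 × 5.67×10⁻⁸)]^(1/4) = (9.33×10⁹)^(1/4) = 311 K.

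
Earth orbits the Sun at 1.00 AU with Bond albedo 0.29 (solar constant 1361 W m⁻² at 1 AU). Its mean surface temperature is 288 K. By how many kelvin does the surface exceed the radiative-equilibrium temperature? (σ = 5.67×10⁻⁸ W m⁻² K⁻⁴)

S = 1361/1.00² = 1361 W m⁻².
T_eq = [S(1−A)/(4σ)]^(1/4) = [1361×0.71/(4×5.67×10⁻⁸)]^(1/4) = 255.5 K.
ΔT = T_surf − T_eq = 288 − 255.5.

ΔT ≈ 32.5 K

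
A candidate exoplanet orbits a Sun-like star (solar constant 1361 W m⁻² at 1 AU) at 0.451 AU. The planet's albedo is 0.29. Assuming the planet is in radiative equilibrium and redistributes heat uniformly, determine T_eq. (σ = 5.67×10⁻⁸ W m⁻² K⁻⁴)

Flux at 0.451 AU: S = 1361/0.451² = 6690 W m⁻².
Energy balance: absorbed = emitted ⇒ πR²·S(1−A) = 4πR²·σT_eq⁴, so T_eq⁴ = S(1−A)/(4σ).
T_eq = [6690 × 0.71 / (4 × 5.67×10⁻⁸)]^(1/4) = (2.09×10¹⁰)^(1/4) = 380 K.

T_eq ≈ 380 K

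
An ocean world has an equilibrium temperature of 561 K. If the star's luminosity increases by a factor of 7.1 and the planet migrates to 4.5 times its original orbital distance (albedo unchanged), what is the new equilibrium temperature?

T_eq ≈ 432 K

T_eq ∝ L^(1/4) · d^(−1/2).
T′ = 561 × 7.1^(1/4) / 4.5^(1/2) = 432 K.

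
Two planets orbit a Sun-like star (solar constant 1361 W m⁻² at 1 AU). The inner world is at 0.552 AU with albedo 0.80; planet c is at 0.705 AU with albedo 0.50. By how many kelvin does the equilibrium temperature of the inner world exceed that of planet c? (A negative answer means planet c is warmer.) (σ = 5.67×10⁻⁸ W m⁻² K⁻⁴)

ΔT ≈ -28.2 K

T_eq = [S₀(1−A)/(4σd²)]^(1/4), so T ∝ (1−A)^(1/4) / √d.
T₁ = [1361×0.20/(4×5.67×10⁻⁸×0.552²)]^(1/4) = 250.52 K.
T₂ = [1361×0.50/(4×5.67×10⁻⁸×0.705²)]^(1/4) = 278.74 K.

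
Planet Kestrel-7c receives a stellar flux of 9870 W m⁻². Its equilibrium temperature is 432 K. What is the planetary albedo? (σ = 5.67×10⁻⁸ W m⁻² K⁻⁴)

A ≈ 0.20

From T_eq⁴ = S(1−A)/(4σ): 1−A = 4σT_eq⁴/S.
1−A = 4 × 5.67×10⁻⁸ × (432)⁴ / 9870 = 0.800.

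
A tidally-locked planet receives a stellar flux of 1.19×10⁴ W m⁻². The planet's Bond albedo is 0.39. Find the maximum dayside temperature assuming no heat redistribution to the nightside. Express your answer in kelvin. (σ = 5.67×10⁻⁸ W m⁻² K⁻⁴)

T_ss ≈ 598 K

With no redistribution each surface element balances locally: S(1−A) = σT⁴.
T = [1.19×10⁴ × 0.61 / 5.67×10⁻⁸]^(1/4) = (1.28×10¹¹)^(1/4) = 598 K.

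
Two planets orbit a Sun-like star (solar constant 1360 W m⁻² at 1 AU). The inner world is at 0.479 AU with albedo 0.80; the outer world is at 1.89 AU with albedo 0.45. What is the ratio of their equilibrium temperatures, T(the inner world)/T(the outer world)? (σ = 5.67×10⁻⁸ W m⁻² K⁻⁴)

T_eq = [S₀(1−A)/(4σd²)]^(1/4), so T ∝ (1−A)^(1/4) / √d.
T₁ = [1360×0.20/(4×5.67×10⁻⁸×0.479²)]^(1/4) = 268.88 K.
T₂ = [1360×0.55/(4×5.67×10⁻⁸×1.89²)]^(1/4) = 174.31 K.

T₁/T₂ ≈ 1.543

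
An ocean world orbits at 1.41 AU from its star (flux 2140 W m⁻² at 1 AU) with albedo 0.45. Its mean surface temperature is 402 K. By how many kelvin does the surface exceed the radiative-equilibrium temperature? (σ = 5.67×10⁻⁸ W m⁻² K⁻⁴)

ΔT ≈ 176.0 K

S = 2140/1.41² = 1076 W m⁻².
T_eq = [S(1−A)/(4σ)]^(1/4) = [1076×0.55/(4×5.67×10⁻⁸)]^(1/4) = 226.0 K.
ΔT = T_surf − T_eq = 402 − 226.0.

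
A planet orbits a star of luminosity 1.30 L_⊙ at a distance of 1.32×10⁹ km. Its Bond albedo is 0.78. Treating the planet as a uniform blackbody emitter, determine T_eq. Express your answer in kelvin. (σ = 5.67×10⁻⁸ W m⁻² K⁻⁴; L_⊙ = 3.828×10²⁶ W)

d = 1.32×10⁹ km = 1.32×10¹² m.
L = 1.30 × 3.828×10²⁶ = 4.98×10²⁶ W.
Flux: S = L/(4πd²) = 4.98×10²⁶/(4π×(1.32×10¹²)²) = 22.7 W m⁻².
Energy balance: absorbed = emitted ⇒ πR²·S(1−A) = 4πR²·σT_eq⁴, so T_eq⁴ = S(1−A)/(4σ).
T_eq = [22.7 × 0.22 / (4 × 5.67×10⁻⁸)]^(1/4) = (2.20×10⁷)^(1/4) = 68.5 K.

T_eq ≈ 68.5 K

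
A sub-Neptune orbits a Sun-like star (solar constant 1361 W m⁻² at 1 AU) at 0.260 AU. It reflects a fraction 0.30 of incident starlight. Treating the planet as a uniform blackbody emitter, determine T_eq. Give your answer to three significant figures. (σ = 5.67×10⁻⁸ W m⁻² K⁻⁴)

T_eq ≈ 499 K

Flux at 0.260 AU: S = 1361/0.260² = 2.01×10⁴ W m⁻².
Energy balance: absorbed = emitted ⇒ πR²·S(1−A) = 4πR²·σT_eq⁴, so T_eq⁴ = S(1−A)/(4σ).
T_eq = [2.01×10⁴ × 0.70 / (4 × 5.67×10⁻⁸)]^(1/4) = (6.21×10¹⁰)^(1/4) = 499 K.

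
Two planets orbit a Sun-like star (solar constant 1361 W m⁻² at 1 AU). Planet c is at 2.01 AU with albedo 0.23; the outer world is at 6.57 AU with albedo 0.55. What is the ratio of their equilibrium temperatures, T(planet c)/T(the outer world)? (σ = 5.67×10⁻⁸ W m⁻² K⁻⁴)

T_eq = [S₀(1−A)/(4σd²)]^(1/4), so T ∝ (1−A)^(1/4) / √d.
T₁ = [1361×0.77/(4×5.67×10⁻⁸×2.01²)]^(1/4) = 183.90 K.
T₂ = [1361×0.45/(4×5.67×10⁻⁸×6.57²)]^(1/4) = 88.94 K.

T₁/T₂ ≈ 2.068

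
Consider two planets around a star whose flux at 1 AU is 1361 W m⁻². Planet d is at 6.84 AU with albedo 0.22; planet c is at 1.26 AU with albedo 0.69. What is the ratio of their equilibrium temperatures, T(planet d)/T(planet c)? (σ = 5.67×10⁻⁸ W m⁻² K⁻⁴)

T₁/T₂ ≈ 0.541

T_eq = [S₀(1−A)/(4σd²)]^(1/4), so T ∝ (1−A)^(1/4) / √d.
T₁ = [1361×0.78/(4×5.67×10⁻⁸×6.84²)]^(1/4) = 100.01 K.
T₂ = [1361×0.31/(4×5.67×10⁻⁸×1.26²)]^(1/4) = 185.02 K.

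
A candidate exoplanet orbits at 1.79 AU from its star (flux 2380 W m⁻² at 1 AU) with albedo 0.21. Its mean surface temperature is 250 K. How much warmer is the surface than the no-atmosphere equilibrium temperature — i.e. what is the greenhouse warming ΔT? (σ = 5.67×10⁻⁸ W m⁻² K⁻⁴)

S = 2380/1.79² = 742.8 W m⁻².
T_eq = [S(1−A)/(4σ)]^(1/4) = [742.8×0.79/(4×5.67×10⁻⁸)]^(1/4) = 225.5 K.
ΔT = T_surf − T_eq = 250 − 225.5.

ΔT ≈ 24.5 K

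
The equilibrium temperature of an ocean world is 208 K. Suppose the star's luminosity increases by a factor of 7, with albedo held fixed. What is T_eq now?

T_eq ≈ 338 K

T_eq ∝ L^(1/4) · d^(−1/2).
T′ = 208 × 7^(1/4) = 338 K.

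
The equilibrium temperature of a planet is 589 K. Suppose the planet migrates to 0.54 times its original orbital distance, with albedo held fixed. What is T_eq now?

T_eq ≈ 802 K

T_eq ∝ L^(1/4) · d^(−1/2).
T′ = 589 / 0.54^(1/2) = 802 K.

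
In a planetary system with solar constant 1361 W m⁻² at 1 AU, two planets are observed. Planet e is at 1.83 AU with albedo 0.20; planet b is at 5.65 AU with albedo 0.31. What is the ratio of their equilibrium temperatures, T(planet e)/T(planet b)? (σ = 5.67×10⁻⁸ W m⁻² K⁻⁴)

T₁/T₂ ≈ 1.823

T_eq = [S₀(1−A)/(4σd²)]^(1/4), so T ∝ (1−A)^(1/4) / √d.
T₁ = [1361×0.80/(4×5.67×10⁻⁸×1.83²)]^(1/4) = 194.58 K.
T₂ = [1361×0.69/(4×5.67×10⁻⁸×5.65²)]^(1/4) = 106.72 K.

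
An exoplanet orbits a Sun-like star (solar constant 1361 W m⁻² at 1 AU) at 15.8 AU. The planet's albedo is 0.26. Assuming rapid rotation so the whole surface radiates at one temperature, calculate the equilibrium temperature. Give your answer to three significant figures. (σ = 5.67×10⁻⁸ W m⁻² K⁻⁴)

Flux at 15.8 AU: S = 1361/15.8² = 5.45 W m⁻².
Energy balance: absorbed = emitted ⇒ πR²·S(1−A) = 4πR²·σT_eq⁴, so T_eq⁴ = S(1−A)/(4σ).
T_eq = [5.45 × 0.74 / (4 × 5.67×10⁻⁸)]^(1/4) = (1.78×10⁷)^(1/4) = 64.9 K.

T_eq ≈ 64.9 K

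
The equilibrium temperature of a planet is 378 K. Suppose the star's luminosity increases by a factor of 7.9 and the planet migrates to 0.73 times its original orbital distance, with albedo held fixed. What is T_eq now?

T_eq ∝ L^(1/4) · d^(−1/2).
T′ = 378 × 7.9^(1/4) / 0.73^(1/2) = 742 K.

T_eq ≈ 742 K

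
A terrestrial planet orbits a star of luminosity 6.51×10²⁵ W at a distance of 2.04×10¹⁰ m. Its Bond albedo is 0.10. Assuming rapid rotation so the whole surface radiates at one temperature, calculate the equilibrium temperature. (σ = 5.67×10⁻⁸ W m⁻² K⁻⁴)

T_eq ≈ 471 K

Flux: S = L/(4πd²) = 6.51×10²⁵/(4π×(2.04×10¹⁰)²) = 1.24×10⁴ W m⁻².
Energy balance: absorbed = emitted ⇒ πR²·S(1−A) = 4πR²·σT_eq⁴, so T_eq⁴ = S(1−A)/(4σ).
T_eq = [1.24×10⁴ × 0.90 / (4 × 5.67×10⁻⁸)]^(1/4) = (4.94×10¹⁰)^(1/4) = 471 K.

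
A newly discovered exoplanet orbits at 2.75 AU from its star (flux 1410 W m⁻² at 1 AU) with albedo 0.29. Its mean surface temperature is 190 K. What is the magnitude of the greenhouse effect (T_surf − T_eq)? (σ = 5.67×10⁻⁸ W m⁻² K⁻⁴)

S = 1410/2.75² = 186.4 W m⁻².
T_eq = [S(1−A)/(4σ)]^(1/4) = [186.4×0.71/(4×5.67×10⁻⁸)]^(1/4) = 155.4 K.
ΔT = T_surf − T_eq = 190 − 155.4.

ΔT ≈ 34.6 K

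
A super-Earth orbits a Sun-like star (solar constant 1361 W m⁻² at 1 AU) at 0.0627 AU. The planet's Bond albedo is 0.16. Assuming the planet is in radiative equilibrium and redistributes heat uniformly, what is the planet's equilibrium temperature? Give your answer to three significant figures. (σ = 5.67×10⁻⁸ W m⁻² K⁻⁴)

T_eq ≈ 1060 K

Flux at 0.0627 AU: S = 1361/0.0627² = 3.46×10⁵ W m⁻².
Energy balance: absorbed = emitted ⇒ πR²·S(1−A) = 4πR²·σT_eq⁴, so T_eq⁴ = S(1−A)/(4σ).
T_eq = [3.46×10⁵ × 0.84 / (4 × 5.67×10⁻⁸)]^(1/4) = (1.28×10¹²)^(1/4) = 1060 K.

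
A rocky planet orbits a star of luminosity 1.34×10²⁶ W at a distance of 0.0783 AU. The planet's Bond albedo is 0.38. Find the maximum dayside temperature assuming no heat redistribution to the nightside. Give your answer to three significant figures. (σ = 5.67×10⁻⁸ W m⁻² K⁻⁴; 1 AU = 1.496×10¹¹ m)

T_ss ≈ 960 K

d = 0.0783 AU = 1.17×10¹⁰ m.
Flux: S = L/(4πd²) = 1.34×10²⁶/(4π×(1.17×10¹⁰)²) = 7.77×10⁴ W m⁻².
With no redistribution each surface element balances locally: S(1−A) = σT⁴.
T = [7.77×10⁴ × 0.62 / 5.67×10⁻⁸]^(1/4) = (8.50×10¹¹)^(1/4) = 960 K.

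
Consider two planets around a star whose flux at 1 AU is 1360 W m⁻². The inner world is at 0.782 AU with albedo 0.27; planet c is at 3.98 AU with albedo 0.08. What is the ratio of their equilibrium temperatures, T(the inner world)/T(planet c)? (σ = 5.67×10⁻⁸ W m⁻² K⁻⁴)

T_eq = [S₀(1−A)/(4σd²)]^(1/4), so T ∝ (1−A)^(1/4) / √d.
T₁ = [1360×0.73/(4×5.67×10⁻⁸×0.782²)]^(1/4) = 290.87 K.
T₂ = [1360×0.92/(4×5.67×10⁻⁸×3.98²)]^(1/4) = 136.61 K.

T₁/T₂ ≈ 2.129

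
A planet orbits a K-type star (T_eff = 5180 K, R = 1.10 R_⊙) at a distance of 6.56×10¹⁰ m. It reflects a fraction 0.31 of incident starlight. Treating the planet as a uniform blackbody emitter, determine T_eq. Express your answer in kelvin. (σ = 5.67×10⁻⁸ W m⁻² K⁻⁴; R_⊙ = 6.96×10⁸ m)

R_⋆ = 1.10 × 6.96×10⁸ = 7.66×10⁸ m.
L = 4πR_⋆²σT_⋆⁴ = 4π(7.66×10⁸)² × 5.67×10⁻⁸ × (5180)⁴ = 3.01×10²⁶ W.
S = L/(4πd²) = 5560 W m⁻².
Energy balance: absorbed = emitted ⇒ πR²·S(1−A) = 4πR²·σT_eq⁴, so T_eq⁴ = S(1−A)/(4σ).
T_eq = [5560 × 0.69 / (4 × 5.67×10⁻⁸)]^(1/4) = (1.69×10¹⁰)^(1/4) = 361 K.

T_eq ≈ 361 K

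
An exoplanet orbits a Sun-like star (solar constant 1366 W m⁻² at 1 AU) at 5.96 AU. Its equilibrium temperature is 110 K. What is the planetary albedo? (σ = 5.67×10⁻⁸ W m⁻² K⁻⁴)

Flux at 5.96 AU: S = 1366/5.96² = 38.5 W m⁻².
From T_eq⁴ = S(1−A)/(4σ): 1−A = 4σT_eq⁴/S.
1−A = 4 × 5.67×10⁻⁸ × (110)⁴ / 38.5 = 0.863.

A ≈ 0.14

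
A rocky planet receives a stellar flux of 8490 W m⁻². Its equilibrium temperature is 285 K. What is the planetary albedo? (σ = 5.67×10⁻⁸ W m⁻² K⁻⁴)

From T_eq⁴ = S(1−A)/(4σ): 1−A = 4σT_eq⁴/S.
1−A = 4 × 5.67×10⁻⁸ × (285)⁴ / 8490 = 0.176.

A ≈ 0.82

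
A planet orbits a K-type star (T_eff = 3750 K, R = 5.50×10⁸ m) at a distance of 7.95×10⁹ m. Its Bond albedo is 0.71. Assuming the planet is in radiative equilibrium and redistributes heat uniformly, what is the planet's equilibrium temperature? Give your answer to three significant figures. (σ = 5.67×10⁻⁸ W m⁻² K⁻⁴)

L = 4πR_⋆²σT_⋆⁴ = 4π(5.50×10⁸)² × 5.67×10⁻⁸ × (3750)⁴ = 4.26×10²⁵ W.
S = L/(4πd²) = 5.37×10⁴ W m⁻².
Energy balance: absorbed = emitted ⇒ πR²·S(1−A) = 4πR²·σT_eq⁴, so T_eq⁴ = S(1−A)/(4σ).
T_eq = [5.37×10⁴ × 0.29 / (4 × 5.67×10⁻⁸)]^(1/4) = (6.86×10¹⁰)^(1/4) = 512 K.

T_eq ≈ 512 K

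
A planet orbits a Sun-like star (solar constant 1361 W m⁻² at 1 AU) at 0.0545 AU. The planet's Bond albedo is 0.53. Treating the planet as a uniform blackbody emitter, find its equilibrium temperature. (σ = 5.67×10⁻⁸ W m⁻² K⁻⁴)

Flux at 0.0545 AU: S = 1361/0.0545² = 4.58×10⁵ W m⁻².
Energy balance: absorbed = emitted ⇒ πR²·S(1−A) = 4πR²·σT_eq⁴, so T_eq⁴ = S(1−A)/(4σ).
T_eq = [4.58×10⁵ × 0.47 / (4 × 5.67×10⁻⁸)]^(1/4) = (9.50×10¹¹)^(1/4) = 987 K.

T_eq ≈ 987 K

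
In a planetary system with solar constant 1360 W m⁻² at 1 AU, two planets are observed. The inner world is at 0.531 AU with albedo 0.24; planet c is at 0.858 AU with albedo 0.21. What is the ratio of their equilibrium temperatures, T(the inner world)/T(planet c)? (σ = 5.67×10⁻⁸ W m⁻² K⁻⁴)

T_eq = [S₀(1−A)/(4σd²)]^(1/4), so T ∝ (1−A)^(1/4) / √d.
T₁ = [1360×0.76/(4×5.67×10⁻⁸×0.531²)]^(1/4) = 356.56 K.
T₂ = [1360×0.79/(4×5.67×10⁻⁸×0.858²)]^(1/4) = 283.23 K.

T₁/T₂ ≈ 1.259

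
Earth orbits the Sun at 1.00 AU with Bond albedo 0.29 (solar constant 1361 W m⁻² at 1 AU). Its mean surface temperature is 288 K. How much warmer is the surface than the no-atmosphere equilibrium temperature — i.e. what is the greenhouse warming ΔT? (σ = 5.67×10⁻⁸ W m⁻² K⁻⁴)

ΔT ≈ 32.5 K

S = 1361/1.00² = 1361 W m⁻².
T_eq = [S(1−A)/(4σ)]^(1/4) = [1361×0.71/(4×5.67×10⁻⁸)]^(1/4) = 255.5 K.
ΔT = T_surf − T_eq = 288 − 255.5.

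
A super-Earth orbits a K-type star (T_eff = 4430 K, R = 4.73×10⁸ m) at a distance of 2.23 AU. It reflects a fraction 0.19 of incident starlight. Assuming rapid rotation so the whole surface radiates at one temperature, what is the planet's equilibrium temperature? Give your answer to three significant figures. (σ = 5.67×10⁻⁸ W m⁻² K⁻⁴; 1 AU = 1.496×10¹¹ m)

T_eq ≈ 112 K

d = 2.23 AU = 3.34×10¹¹ m.
L = 4πR_⋆²σT_⋆⁴ = 4π(4.73×10⁸)² × 5.67×10⁻⁸ × (4430)⁴ = 6.14×10²⁵ W.
S = L/(4πd²) = 43.9 W m⁻².
Energy balance: absorbed = emitted ⇒ πR²·S(1−A) = 4πR²·σT_eq⁴, so T_eq⁴ = S(1−A)/(4σ).
T_eq = [43.9 × 0.81 / (4 × 5.67×10⁻⁸)]^(1/4) = (1.57×10⁸)^(1/4) = 112 K.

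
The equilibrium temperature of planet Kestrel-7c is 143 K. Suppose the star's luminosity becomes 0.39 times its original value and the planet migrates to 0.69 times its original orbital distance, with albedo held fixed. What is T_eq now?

T_eq ∝ L^(1/4) · d^(−1/2).
T′ = 143 × 0.39^(1/4) / 0.69^(1/2) = 136 K.

T_eq ≈ 136 K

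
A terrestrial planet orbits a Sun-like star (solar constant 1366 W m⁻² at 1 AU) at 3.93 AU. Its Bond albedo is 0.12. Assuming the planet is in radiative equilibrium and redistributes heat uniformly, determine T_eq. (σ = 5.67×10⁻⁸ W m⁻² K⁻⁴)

T_eq ≈ 136 K

Flux at 3.93 AU: S = 1366/3.93² = 88.4 W m⁻².
Energy balance: absorbed = emitted ⇒ πR²·S(1−A) = 4πR²·σT_eq⁴, so T_eq⁴ = S(1−A)/(4σ).
T_eq = [88.4 × 0.88 / (4 × 5.67×10⁻⁸)]^(1/4) = (3.43×10⁸)^(1/4) = 136 K.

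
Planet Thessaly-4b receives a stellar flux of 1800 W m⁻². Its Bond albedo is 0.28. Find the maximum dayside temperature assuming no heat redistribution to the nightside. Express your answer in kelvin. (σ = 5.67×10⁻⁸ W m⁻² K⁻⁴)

T_ss ≈ 389 K

With no redistribution each surface element balances locally: S(1−A) = σT⁴.
T = [1800 × 0.72 / 5.67×10⁻⁸]^(1/4) = (2.29×10¹⁰)^(1/4) = 389 K.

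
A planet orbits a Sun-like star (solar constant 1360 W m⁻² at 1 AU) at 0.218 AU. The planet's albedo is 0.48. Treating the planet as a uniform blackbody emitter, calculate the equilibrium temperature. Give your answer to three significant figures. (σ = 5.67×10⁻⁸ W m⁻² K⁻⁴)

Flux at 0.218 AU: S = 1360/0.218² = 2.86×10⁴ W m⁻².
Energy balance: absorbed = emitted ⇒ πR²·S(1−A) = 4πR²·σT_eq⁴, so T_eq⁴ = S(1−A)/(4σ).
T_eq = [2.86×10⁴ × 0.52 / (4 × 5.67×10⁻⁸)]^(1/4) = (6.56×10¹⁰)^(1/4) = 506 K.

T_eq ≈ 506 K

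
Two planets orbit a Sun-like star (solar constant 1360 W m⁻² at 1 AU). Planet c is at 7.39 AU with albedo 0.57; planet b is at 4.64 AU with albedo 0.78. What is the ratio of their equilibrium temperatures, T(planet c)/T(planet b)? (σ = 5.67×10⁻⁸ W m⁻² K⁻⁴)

T_eq = [S₀(1−A)/(4σd²)]^(1/4), so T ∝ (1−A)^(1/4) / √d.
T₁ = [1360×0.43/(4×5.67×10⁻⁸×7.39²)]^(1/4) = 82.89 K.
T₂ = [1360×0.22/(4×5.67×10⁻⁸×4.64²)]^(1/4) = 88.48 K.

T₁/T₂ ≈ 0.937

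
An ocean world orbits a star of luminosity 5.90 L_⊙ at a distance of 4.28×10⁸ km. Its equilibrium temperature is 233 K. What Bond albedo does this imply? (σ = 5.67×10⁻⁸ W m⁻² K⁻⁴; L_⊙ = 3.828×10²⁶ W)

d = 4.28×10⁸ km = 4.28×10¹¹ m.
L = 5.90 × 3.828×10²⁶ = 2.26×10²⁷ W.
Flux: S = L/(4πd²) = 2.26×10²⁷/(4π×(4.28×10¹¹)²) = 981 W m⁻².
From T_eq⁴ = S(1−A)/(4σ): 1−A = 4σT_eq⁴/S.
1−A = 4 × 5.67×10⁻⁸ × (233)⁴ / 981 = 0.681.

A ≈ 0.32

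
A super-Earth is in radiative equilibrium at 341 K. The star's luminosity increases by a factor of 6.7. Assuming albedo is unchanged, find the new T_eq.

T_eq ∝ L^(1/4) · d^(−1/2).
T′ = 341 × 6.7^(1/4) = 549 K.

T_eq ≈ 549 K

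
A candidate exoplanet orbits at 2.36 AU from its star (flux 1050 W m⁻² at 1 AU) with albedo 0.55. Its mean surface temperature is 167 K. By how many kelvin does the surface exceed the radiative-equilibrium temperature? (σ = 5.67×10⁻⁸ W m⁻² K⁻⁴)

S = 1050/2.36² = 188.5 W m⁻².
T_eq = [S(1−A)/(4σ)]^(1/4) = [188.5×0.45/(4×5.67×10⁻⁸)]^(1/4) = 139.1 K.
ΔT = T_surf − T_eq = 167 − 139.1.

ΔT ≈ 27.9 K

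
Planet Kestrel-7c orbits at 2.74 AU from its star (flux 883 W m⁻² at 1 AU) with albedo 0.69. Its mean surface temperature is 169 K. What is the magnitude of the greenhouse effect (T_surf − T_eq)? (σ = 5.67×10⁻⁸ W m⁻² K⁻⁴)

S = 883/2.74² = 117.6 W m⁻².
T_eq = [S(1−A)/(4σ)]^(1/4) = [117.6×0.31/(4×5.67×10⁻⁸)]^(1/4) = 112.6 K.
ΔT = T_surf − T_eq = 169 − 112.6.

ΔT ≈ 56.4 K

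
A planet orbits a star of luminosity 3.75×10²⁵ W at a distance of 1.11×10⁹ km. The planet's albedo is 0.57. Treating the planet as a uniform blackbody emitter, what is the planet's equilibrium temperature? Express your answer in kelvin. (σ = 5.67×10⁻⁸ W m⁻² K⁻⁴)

d = 1.11×10⁹ km = 1.11×10¹² m.
Flux: S = L/(4πd²) = 3.75×10²⁵/(4π×(1.11×10¹²)²) = 2.42 W m⁻².
Energy balance: absorbed = emitted ⇒ πR²·S(1−A) = 4πR²·σT_eq⁴, so T_eq⁴ = S(1−A)/(4σ).
T_eq = [2.42 × 0.43 / (4 × 5.67×10⁻⁸)]^(1/4) = (4.59×10⁶)^(1/4) = 46.3 K.

T_eq ≈ 46.3 K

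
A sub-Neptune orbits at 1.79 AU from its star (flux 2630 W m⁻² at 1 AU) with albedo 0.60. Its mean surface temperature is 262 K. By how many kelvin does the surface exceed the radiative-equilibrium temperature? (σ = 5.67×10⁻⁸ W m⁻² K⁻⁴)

ΔT ≈ 66.9 K

S = 2630/1.79² = 820.8 W m⁻².
T_eq = [S(1−A)/(4σ)]^(1/4) = [820.8×0.40/(4×5.67×10⁻⁸)]^(1/4) = 195.1 K.
ΔT = T_surf − T_eq = 262 − 195.1.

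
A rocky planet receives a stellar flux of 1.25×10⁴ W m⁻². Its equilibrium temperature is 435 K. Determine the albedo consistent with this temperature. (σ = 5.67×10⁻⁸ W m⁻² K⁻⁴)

From T_eq⁴ = S(1−A)/(4σ): 1−A = 4σT_eq⁴/S.
1−A = 4 × 5.67×10⁻⁸ × (435)⁴ / 1.25×10⁴ = 0.650.

A ≈ 0.35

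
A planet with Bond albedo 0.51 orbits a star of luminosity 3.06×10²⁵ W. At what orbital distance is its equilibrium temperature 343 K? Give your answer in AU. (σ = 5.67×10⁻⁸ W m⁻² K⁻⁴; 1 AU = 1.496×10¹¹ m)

From T_eq⁴ = L(1−A)/(16πσd²): d = √[L(1−A)/(16πσT_eq⁴)].
d = √[3.06×10²⁵ × 0.49 / (16π × 5.67×10⁻⁸ × (343)⁴)] = 1.95×10¹⁰ m = 0.130 AU.

d ≈ 0.130 AU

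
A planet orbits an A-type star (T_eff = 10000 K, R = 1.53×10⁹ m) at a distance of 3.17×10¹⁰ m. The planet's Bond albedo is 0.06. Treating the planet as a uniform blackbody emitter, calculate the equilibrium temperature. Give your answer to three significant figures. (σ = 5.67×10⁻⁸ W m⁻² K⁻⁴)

L = 4πR_⋆²σT_⋆⁴ = 4π(1.53×10⁹)² × 5.67×10⁻⁸ × (10000)⁴ = 1.67×10²⁸ W.
S = L/(4πd²) = 1.32×10⁶ W m⁻².
Energy balance: absorbed = emitted ⇒ πR²·S(1−A) = 4πR²·σT_eq⁴, so T_eq⁴ = S(1−A)/(4σ).
T_eq = [1.32×10⁶ × 0.94 / (4 × 5.67×10⁻⁸)]^(1/4) = (5.47×10¹²)^(1/4) = 1530 K.

T_eq ≈ 1530 K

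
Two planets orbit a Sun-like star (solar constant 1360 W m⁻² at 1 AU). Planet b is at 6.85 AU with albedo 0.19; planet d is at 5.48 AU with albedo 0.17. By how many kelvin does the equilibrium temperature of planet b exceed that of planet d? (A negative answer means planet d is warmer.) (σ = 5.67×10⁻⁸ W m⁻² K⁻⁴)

ΔT ≈ -12.6 K

T_eq = [S₀(1−A)/(4σd²)]^(1/4), so T ∝ (1−A)^(1/4) / √d.
T₁ = [1360×0.81/(4×5.67×10⁻⁸×6.85²)]^(1/4) = 100.87 K.
T₂ = [1360×0.83/(4×5.67×10⁻⁸×5.48²)]^(1/4) = 113.46 K.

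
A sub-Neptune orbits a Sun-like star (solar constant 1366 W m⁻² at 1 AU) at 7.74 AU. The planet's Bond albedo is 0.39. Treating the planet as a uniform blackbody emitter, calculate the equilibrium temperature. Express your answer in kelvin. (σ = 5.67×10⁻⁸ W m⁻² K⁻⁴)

Flux at 7.74 AU: S = 1366/7.74² = 22.8 W m⁻².
Energy balance: absorbed = emitted ⇒ πR²·S(1−A) = 4πR²·σT_eq⁴, so T_eq⁴ = S(1−A)/(4σ).
T_eq = [22.8 × 0.61 / (4 × 5.67×10⁻⁸)]^(1/4) = (6.13×10⁷)^(1/4) = 88.5 K.

T_eq ≈ 88.5 K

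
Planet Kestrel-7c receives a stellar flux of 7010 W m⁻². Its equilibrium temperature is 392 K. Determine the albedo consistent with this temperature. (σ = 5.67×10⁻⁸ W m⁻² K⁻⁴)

A ≈ 0.24

From T_eq⁴ = S(1−A)/(4σ): 1−A = 4σT_eq⁴/S.
1−A = 4 × 5.67×10⁻⁸ × (392)⁴ / 7010 = 0.764.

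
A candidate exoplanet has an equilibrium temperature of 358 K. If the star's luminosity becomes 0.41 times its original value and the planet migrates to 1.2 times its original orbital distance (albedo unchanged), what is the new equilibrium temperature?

T_eq ≈ 262 K

T_eq ∝ L^(1/4) · d^(−1/2).
T′ = 358 × 0.41^(1/4) / 1.2^(1/2) = 262 K.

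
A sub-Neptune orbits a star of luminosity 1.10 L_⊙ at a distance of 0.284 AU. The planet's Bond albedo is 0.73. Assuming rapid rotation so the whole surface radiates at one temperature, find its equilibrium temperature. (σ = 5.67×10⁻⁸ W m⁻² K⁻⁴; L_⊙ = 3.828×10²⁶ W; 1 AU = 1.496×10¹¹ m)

d = 0.284 AU = 4.25×10¹⁰ m.
L = 1.10 × 3.828×10²⁶ = 4.21×10²⁶ W.
Flux: S = L/(4πd²) = 4.21×10²⁶/(4π×(4.25×10¹⁰)²) = 1.86×10⁴ W m⁻².
Energy balance: absorbed = emitted ⇒ πR²·S(1−A) = 4πR²·σT_eq⁴, so T_eq⁴ = S(1−A)/(4σ).
T_eq = [1.86×10⁴ × 0.27 / (4 × 5.67×10⁻⁸)]^(1/4) = (2.21×10¹⁰)^(1/4) = 386 K.

T_eq ≈ 386 K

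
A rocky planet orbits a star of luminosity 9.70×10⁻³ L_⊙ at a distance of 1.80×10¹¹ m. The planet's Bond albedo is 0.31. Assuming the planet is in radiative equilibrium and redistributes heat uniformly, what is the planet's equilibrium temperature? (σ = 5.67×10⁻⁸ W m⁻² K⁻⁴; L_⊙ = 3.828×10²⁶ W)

L = 9.70×10⁻³ × 3.828×10²⁶ = 3.71×10²⁴ W.
Flux: S = L/(4πd²) = 3.71×10²⁴/(4π×(1.80×10¹¹)²) = 9.12 W m⁻².
Energy balance: absorbed = emitted ⇒ πR²·S(1−A) = 4πR²·σT_eq⁴, so T_eq⁴ = S(1−A)/(4σ).
T_eq = [9.12 × 0.69 / (4 × 5.67×10⁻⁸)]^(1/4) = (2.77×10⁷)^(1/4) = 72.6 K.

T_eq ≈ 72.6 K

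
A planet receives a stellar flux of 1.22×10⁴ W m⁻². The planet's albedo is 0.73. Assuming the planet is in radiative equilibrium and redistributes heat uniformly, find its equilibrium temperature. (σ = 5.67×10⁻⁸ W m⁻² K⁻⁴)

Energy balance: absorbed = emitted ⇒ πR²·S(1−A) = 4πR²·σT_eq⁴, so T_eq⁴ = S(1−A)/(4σ).
T_eq = [1.22×10⁴ × 0.27 / (4 × 5.67×10⁻⁸)]^(1/4) = (1.45×10¹⁰)^(1/4) = 347 K.

T_eq ≈ 347 K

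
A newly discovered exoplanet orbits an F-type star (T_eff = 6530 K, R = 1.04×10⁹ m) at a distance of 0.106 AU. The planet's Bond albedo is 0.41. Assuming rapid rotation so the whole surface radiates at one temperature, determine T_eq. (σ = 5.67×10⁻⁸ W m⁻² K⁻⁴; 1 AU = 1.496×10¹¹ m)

d = 0.106 AU = 1.59×10¹⁰ m.
L = 4πR_⋆²σT_⋆⁴ = 4π(1.04×10⁹)² × 5.67×10⁻⁸ × (6530)⁴ = 1.40×10²⁷ W.
S = L/(4πd²) = 4.43×10⁵ W m⁻².
Energy balance: absorbed = emitted ⇒ πR²·S(1−A) = 4πR²·σT_eq⁴, so T_eq⁴ = S(1−A)/(4σ).
T_eq = [4.43×10⁵ × 0.59 / (4 × 5.67×10⁻⁸)]^(1/4) = (1.15×10¹²)^(1/4) = 1040 K.

T_eq ≈ 1040 K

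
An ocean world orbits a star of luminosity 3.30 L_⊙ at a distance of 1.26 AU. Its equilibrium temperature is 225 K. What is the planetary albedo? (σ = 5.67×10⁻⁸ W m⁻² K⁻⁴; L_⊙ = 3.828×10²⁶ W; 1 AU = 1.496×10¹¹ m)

A ≈ 0.79

d = 1.26 AU = 1.88×10¹¹ m.
L = 3.30 × 3.828×10²⁶ = 1.26×10²⁷ W.
Flux: S = L/(4πd²) = 1.26×10²⁷/(4π×(1.88×10¹¹)²) = 2830 W m⁻².
From T_eq⁴ = S(1−A)/(4σ): 1−A = 4σT_eq⁴/S.
1−A = 4 × 5.67×10⁻⁸ × (225)⁴ / 2830 = 0.205.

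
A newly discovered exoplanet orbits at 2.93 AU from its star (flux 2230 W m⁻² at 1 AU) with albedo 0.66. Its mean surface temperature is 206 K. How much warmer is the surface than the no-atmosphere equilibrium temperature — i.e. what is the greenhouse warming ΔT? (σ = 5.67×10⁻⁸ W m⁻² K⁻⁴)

S = 2230/2.93² = 259.8 W m⁻².
T_eq = [S(1−A)/(4σ)]^(1/4) = [259.8×0.34/(4×5.67×10⁻⁸)]^(1/4) = 140.5 K.
ΔT = T_surf − T_eq = 206 − 140.5.

ΔT ≈ 65.5 K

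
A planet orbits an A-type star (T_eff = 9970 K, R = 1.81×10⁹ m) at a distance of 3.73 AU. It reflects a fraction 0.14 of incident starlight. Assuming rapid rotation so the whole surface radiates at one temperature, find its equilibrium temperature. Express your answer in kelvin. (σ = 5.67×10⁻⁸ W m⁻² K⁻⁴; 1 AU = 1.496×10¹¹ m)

T_eq ≈ 387 K

d = 3.73 AU = 5.58×10¹¹ m.
L = 4πR_⋆²σT_⋆⁴ = 4π(1.81×10⁹)² × 5.67×10⁻⁸ × (9970)⁴ = 2.31×10²⁸ W.
S = L/(4πd²) = 5890 W m⁻².
Energy balance: absorbed = emitted ⇒ πR²·S(1−A) = 4πR²·σT_eq⁴, so T_eq⁴ = S(1−A)/(4σ).
T_eq = [5890 × 0.86 / (4 × 5.67×10⁻⁸)]^(1/4) = (2.24×10¹⁰)^(1/4) = 387 K.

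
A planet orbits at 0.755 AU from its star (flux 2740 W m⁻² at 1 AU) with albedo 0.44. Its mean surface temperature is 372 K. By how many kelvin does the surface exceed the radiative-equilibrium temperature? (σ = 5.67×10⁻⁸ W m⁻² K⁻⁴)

ΔT ≈ 41.9 K

S = 2740/0.755² = 4807 W m⁻².
T_eq = [S(1−A)/(4σ)]^(1/4) = [4807×0.56/(4×5.67×10⁻⁸)]^(1/4) = 330.1 K.
ΔT = T_surf − T_eq = 372 − 330.1.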